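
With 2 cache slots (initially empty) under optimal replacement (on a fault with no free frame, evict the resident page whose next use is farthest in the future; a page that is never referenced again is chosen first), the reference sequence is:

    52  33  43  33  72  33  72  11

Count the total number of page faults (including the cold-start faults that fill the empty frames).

52: fault, frames [52]
33: fault, frames [52, 33]
43: fault, evict 52, frames [33, 43]
33: hit
72: fault, evict 43, frames [33, 72]
33: hit
72: hit
11: fault, evict 72, frames [33, 11]
Page faults: 5.

5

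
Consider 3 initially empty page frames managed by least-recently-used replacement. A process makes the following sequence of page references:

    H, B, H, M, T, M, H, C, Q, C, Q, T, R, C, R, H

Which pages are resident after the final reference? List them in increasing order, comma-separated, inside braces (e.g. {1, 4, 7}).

H: fault, frames (H)
B: fault, frames (H B)
H: hit
M: fault, frames (B H M)
T: fault, evict B, frames (H M T)
M: hit
H: hit
C: fault, evict T, frames (M H C)
Q: fault, evict M, frames (H C Q)
C: hit
Q: hit
T: fault, evict H, frames (C Q T)
R: fault, evict C, frames (Q T R)
C: fault, evict Q, frames (T R C)
R: hit
H: fault, evict T, frames (C R H)

{C, H, R}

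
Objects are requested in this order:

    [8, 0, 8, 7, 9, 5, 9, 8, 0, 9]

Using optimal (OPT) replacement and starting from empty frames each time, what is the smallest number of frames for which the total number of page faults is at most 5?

f=1: 10 faults
f=2: 7 faults
f=3: 6 faults
f=4: 5 faults
f=5: 5 faults
Smallest f with faults ≤ 5 is 4.

4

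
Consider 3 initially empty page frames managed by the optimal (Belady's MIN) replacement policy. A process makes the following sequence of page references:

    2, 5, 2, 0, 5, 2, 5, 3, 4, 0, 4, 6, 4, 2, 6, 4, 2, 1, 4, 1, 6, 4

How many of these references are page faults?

2 → miss, frames (2)
5 → miss, frames (2 5)
2 → hit
0 → miss, frames (2 5 0)
5 → hit
2 → hit
5 → hit
3 → miss, evict 5, frames (2 0 3)
4 → miss, evict 3, frames (2 0 4)
0 → hit
4 → hit
6 → miss, evict 0, frames (2 4 6)
4 → hit
2 → hit
6 → hit
4 → hit
2 → hit
1 → miss, evict 2, frames (4 6 1)
4 → hit
1 → hit
6 → hit
4 → hit
Page faults: 7.

7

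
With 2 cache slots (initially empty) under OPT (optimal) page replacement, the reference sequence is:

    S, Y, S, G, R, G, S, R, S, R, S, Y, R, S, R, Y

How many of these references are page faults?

S -> miss, frames {S}
Y -> miss, frames {S,Y}
S -> hit
G -> miss, evict Y, frames {S,G}
R -> miss, evict S, frames {G,R}
G -> hit
S -> miss, evict G, frames {R,S}
R -> hit
S -> hit
R -> hit
S -> hit
Y -> miss, evict S, frames {R,Y}
R -> hit
S -> miss, evict Y, frames {R,S}
R -> hit
Y -> miss, evict S, frames {R,Y}
Page faults: 8.

8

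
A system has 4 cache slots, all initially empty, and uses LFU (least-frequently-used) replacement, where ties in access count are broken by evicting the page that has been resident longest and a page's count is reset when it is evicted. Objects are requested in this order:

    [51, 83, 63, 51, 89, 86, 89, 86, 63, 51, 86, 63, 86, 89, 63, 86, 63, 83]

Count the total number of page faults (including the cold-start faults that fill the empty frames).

51 → fault, frames [51]
83 → fault, frames [51, 83]
63 → fault, frames [51, 83, 63]
51 → hit
89 → fault, frames [51, 83, 63, 89]
86 → fault, evict 83, frames [51, 63, 89, 86]
89 → hit
86 → hit
63 → hit
51 → hit
86 → hit
63 → hit
86 → hit
89 → hit
63 → hit
86 → hit
63 → hit
83 → fault, evict 51, frames [63, 89, 86, 83]
Page faults: 6.

6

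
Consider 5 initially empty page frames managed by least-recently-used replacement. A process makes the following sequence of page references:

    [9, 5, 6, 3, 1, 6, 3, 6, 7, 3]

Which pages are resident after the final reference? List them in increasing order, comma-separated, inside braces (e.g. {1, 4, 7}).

9: miss, frames {9}
5: miss, frames {9,5}
6: miss, frames {9,5,6}
3: miss, frames {9,5,6,3}
1: miss, frames {9,5,6,3,1}
6: hit
3: hit
6: hit
7: miss, evict 9, frames {5,1,3,6,7}
3: hit

{1, 3, 5, 6, 7}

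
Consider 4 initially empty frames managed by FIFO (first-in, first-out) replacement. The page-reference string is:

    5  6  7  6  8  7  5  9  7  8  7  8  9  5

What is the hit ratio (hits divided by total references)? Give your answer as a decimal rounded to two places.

0.57

5 -> miss, frames (5)
6 -> miss, frames (5 6)
7 -> miss, frames (5 6 7)
6 -> hit
8 -> miss, frames (5 6 7 8)
7 -> hit
5 -> hit
9 -> miss, evict 5, frames (6 7 8 9)
7 -> hit
8 -> hit
7 -> hit
8 -> hit
9 -> hit
5 -> miss, evict 6, frames (7 8 9 5)
Hits: 8 of 14 references → 8/14 = 0.5714.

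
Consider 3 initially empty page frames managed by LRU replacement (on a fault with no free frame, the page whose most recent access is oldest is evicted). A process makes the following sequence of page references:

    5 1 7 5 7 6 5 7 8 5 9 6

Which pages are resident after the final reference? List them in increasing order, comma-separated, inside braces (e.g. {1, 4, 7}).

{5, 6, 9}

5: miss, frames {5}
1: miss, frames {5,1}
7: miss, frames {5,1,7}
5: hit
7: hit
6: miss, evict 1, frames {5,7,6}
5: hit
7: hit
8: miss, evict 6, frames {5,7,8}
5: hit
9: miss, evict 7, frames {8,5,9}
6: miss, evict 8, frames {5,9,6}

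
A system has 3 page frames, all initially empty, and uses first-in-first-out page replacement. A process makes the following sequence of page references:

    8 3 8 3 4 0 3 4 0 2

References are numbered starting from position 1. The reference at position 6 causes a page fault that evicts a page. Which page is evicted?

pos 1: 8 → miss, frames (8)
pos 2: 3 → miss, frames (8 3)
pos 3: 8 → hit
pos 4: 3 → hit
pos 5: 4 → miss, frames (8 3 4)
pos 6: 0 → miss, evict 8, frames (3 4 0)
At position 6, page 8 is evicted.

8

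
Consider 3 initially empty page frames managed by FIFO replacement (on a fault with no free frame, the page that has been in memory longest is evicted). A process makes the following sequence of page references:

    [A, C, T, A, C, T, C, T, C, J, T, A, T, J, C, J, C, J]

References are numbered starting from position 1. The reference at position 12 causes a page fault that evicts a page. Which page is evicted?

pos 1: A -> miss, frames {A}
pos 2: C -> miss, frames {A,C}
pos 3: T -> miss, frames {A,C,T}
pos 4: A -> hit
pos 5: C -> hit
pos 6: T -> hit
pos 7: C -> hit
pos 8: T -> hit
pos 9: C -> hit
pos 10: J -> miss, evict A, frames {C,T,J}
pos 11: T -> hit
pos 12: A -> miss, evict C, frames {T,J,A}
At position 12, page C is evicted.

C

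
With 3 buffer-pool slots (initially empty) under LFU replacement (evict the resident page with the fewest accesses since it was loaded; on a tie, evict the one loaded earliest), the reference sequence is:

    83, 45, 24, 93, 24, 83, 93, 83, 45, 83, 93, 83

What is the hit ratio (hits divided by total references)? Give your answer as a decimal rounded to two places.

0.50

83 → miss, frames [83]
45 → miss, frames [83, 45]
24 → miss, frames [83, 45, 24]
93 → miss, evict 83, frames [45, 24, 93]
24 → hit
83 → miss, evict 45, frames [24, 93, 83]
93 → hit
83 → hit
45 → miss, evict 24, frames [93, 83, 45]
83 → hit
93 → hit
83 → hit
Hits: 6 of 12 references → 6/12 = 0.5000.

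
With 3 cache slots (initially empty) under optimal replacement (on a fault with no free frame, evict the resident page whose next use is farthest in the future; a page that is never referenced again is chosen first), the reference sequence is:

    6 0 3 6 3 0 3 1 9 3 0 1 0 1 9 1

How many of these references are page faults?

6

6 -> fault, frames [6]
0 -> fault, frames [6, 0]
3 -> fault, frames [6, 0, 3]
6 -> hit
3 -> hit
0 -> hit
3 -> hit
1 -> fault, evict 6, frames [0, 3, 1]
9 -> fault, evict 1, frames [0, 3, 9]
3 -> hit
0 -> hit
1 -> fault, evict 3, frames [0, 9, 1]
0 -> hit
1 -> hit
9 -> hit
1 -> hit
Page faults: 6.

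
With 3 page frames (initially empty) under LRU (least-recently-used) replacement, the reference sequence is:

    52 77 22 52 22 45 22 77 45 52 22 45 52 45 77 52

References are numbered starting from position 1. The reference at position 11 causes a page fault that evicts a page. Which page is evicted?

pos 1: 52 → miss, frames (52)
pos 2: 77 → miss, frames (52 77)
pos 3: 22 → miss, frames (52 77 22)
pos 4: 52 → hit
pos 5: 22 → hit
pos 6: 45 → miss, evict 77, frames (52 22 45)
pos 7: 22 → hit
pos 8: 77 → miss, evict 52, frames (45 22 77)
pos 9: 45 → hit
pos 10: 52 → miss, evict 22, frames (77 45 52)
pos 11: 22 → miss, evict 77, frames (45 52 22)
At position 11, page 77 is evicted.

77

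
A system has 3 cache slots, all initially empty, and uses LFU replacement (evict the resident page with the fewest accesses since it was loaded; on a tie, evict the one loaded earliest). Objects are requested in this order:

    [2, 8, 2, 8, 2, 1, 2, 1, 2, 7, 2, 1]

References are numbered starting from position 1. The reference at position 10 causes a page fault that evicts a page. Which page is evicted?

8

pos 1: 2 -> miss, frames [2]
pos 2: 8 -> miss, frames [2, 8]
pos 3: 2 -> hit
pos 4: 8 -> hit
pos 5: 2 -> hit
pos 6: 1 -> miss, frames [2, 8, 1]
pos 7: 2 -> hit
pos 8: 1 -> hit
pos 9: 2 -> hit
pos 10: 7 -> miss, evict 8, frames [2, 1, 7]
At position 10, page 8 is evicted.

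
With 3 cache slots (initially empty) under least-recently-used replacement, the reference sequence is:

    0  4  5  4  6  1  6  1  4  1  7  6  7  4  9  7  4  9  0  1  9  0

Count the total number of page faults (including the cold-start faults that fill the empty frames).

0: fault, frames {0}
4: fault, frames {0,4}
5: fault, frames {0,4,5}
4: hit
6: fault, evict 0, frames {5,4,6}
1: fault, evict 5, frames {4,6,1}
6: hit
1: hit
4: hit
1: hit
7: fault, evict 6, frames {4,1,7}
6: fault, evict 4, frames {1,7,6}
7: hit
4: fault, evict 1, frames {6,7,4}
9: fault, evict 6, frames {7,4,9}
7: hit
4: hit
9: hit
0: fault, evict 7, frames {4,9,0}
1: fault, evict 4, frames {9,0,1}
9: hit
0: hit
Page faults: 11.

11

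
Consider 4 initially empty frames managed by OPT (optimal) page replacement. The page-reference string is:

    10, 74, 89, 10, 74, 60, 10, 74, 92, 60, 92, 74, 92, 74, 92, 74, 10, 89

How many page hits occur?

10: fault, frames {10}
74: fault, frames {10,74}
89: fault, frames {10,74,89}
10: hit
74: hit
60: fault, frames {10,74,89,60}
10: hit
74: hit
92: fault, evict 89, frames {10,74,60,92}
60: hit
92: hit
74: hit
92: hit
74: hit
92: hit
74: hit
10: hit
89: fault, evict 92, frames {10,74,60,89}
Hits: 12.

12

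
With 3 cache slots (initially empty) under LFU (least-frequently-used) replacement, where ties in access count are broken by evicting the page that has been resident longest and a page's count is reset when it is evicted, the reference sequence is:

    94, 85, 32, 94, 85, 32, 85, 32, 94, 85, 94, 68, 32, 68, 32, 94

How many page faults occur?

94: fault, frames {94}
85: fault, frames {94,85}
32: fault, frames {94,85,32}
94: hit
85: hit
32: hit
85: hit
32: hit
94: hit
85: hit
94: hit
68: fault, evict 32, frames {94,85,68}
32: fault, evict 68, frames {94,85,32}
68: fault, evict 32, frames {94,85,68}
32: fault, evict 68, frames {94,85,32}
94: hit
Page faults: 7.

7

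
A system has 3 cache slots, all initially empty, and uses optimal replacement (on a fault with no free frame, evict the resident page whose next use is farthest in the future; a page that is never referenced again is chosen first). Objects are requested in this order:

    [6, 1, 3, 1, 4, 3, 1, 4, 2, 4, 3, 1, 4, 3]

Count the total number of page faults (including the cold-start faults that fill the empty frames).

6

6 -> miss, frames [6]
1 -> miss, frames [6, 1]
3 -> miss, frames [6, 1, 3]
1 -> hit
4 -> miss, evict 6, frames [1, 3, 4]
3 -> hit
1 -> hit
4 -> hit
2 -> miss, evict 1, frames [3, 4, 2]
4 -> hit
3 -> hit
1 -> miss, evict 2, frames [3, 4, 1]
4 -> hit
3 -> hit
Page faults: 6.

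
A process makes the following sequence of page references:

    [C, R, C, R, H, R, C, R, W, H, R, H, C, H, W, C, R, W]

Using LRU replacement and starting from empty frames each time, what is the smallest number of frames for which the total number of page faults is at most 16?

2

f=1: 18 faults
f=2: 12 faults
f=3: 8 faults
f=4: 4 faults
Smallest f with faults ≤ 16 is 2.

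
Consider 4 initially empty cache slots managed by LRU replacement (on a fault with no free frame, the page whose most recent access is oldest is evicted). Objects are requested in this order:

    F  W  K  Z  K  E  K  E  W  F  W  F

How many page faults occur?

F: miss, frames (F)
W: miss, frames (F W)
K: miss, frames (F W K)
Z: miss, frames (F W K Z)
K: hit
E: miss, evict F, frames (W Z K E)
K: hit
E: hit
W: hit
F: miss, evict Z, frames (K E W F)
W: hit
F: hit
Page faults: 6.

6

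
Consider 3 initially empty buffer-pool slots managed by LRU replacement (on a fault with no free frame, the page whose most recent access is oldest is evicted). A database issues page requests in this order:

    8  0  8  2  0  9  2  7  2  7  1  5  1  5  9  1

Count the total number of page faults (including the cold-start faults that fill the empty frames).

8: miss, frames (8)
0: miss, frames (8 0)
8: hit
2: miss, frames (0 8 2)
0: hit
9: miss, evict 8, frames (2 0 9)
2: hit
7: miss, evict 0, frames (9 2 7)
2: hit
7: hit
1: miss, evict 9, frames (2 7 1)
5: miss, evict 2, frames (7 1 5)
1: hit
5: hit
9: miss, evict 7, frames (1 5 9)
1: hit
Page faults: 8.

8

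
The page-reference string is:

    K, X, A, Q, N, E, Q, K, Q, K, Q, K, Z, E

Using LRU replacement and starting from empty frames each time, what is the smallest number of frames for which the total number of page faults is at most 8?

f=1: 14 faults
f=2: 10 faults
f=3: 9 faults
f=4: 8 faults
f=5: 8 faults
f=6: 7 faults
f=7: 7 faults
Smallest f with faults ≤ 8 is 4.

4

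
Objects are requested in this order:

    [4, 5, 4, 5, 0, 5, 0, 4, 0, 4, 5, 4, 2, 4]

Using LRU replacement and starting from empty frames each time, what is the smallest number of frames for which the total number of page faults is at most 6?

f=1: 14 faults
f=2: 6 faults
f=3: 4 faults
f=4: 4 faults
Smallest f with faults ≤ 6 is 2.

2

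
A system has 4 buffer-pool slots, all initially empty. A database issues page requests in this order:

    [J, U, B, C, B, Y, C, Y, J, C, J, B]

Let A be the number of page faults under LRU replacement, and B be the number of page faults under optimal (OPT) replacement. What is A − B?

1

Under LRU: F F F F . F . . F . . . → 6 faults.
Under OPT: F F F F . F . . . . . . → 5 faults.
A − B = 6 − 5 = 1.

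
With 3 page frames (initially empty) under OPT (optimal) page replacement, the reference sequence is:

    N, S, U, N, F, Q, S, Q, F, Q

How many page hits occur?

N → miss, frames (N)
S → miss, frames (N S)
U → miss, frames (N S U)
N → hit
F → miss, evict U, frames (N S F)
Q → miss, evict N, frames (S F Q)
S → hit
Q → hit
F → hit
Q → hit
Hits: 5.

5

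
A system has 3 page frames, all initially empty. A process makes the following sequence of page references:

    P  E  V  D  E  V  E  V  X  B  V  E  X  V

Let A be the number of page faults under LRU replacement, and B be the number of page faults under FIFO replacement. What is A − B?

Under LRU: F F F F . . . . F F . F F . → 8 faults.
Under FIFO: F F F F . . . . F F F F F . → 9 faults.
A − B = 8 − 9 = -1.

-1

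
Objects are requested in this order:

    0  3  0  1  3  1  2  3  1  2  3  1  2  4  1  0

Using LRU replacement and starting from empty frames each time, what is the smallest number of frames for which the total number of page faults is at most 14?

f=1: 16 faults
f=2: 14 faults
f=3: 6 faults
f=4: 6 faults
f=5: 5 faults
Smallest f with faults ≤ 14 is 2.

2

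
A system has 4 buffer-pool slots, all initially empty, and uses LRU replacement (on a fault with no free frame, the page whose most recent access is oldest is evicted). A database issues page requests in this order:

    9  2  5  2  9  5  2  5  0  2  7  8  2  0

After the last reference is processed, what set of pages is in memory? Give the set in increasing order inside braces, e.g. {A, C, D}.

9 -> fault, frames (9)
2 -> fault, frames (9 2)
5 -> fault, frames (9 2 5)
2 -> hit
9 -> hit
5 -> hit
2 -> hit
5 -> hit
0 -> fault, frames (9 2 5 0)
2 -> hit
7 -> fault, evict 9, frames (5 0 2 7)
8 -> fault, evict 5, frames (0 2 7 8)
2 -> hit
0 -> hit

{0, 2, 7, 8}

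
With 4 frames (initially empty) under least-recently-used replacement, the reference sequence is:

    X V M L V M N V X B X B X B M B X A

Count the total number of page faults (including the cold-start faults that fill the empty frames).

X → fault, frames [X]
V → fault, frames [X, V]
M → fault, frames [X, V, M]
L → fault, frames [X, V, M, L]
V → hit
M → hit
N → fault, evict X, frames [L, V, M, N]
V → hit
X → fault, evict L, frames [M, N, V, X]
B → fault, evict M, frames [N, V, X, B]
X → hit
B → hit
X → hit
B → hit
M → fault, evict N, frames [V, X, B, M]
B → hit
X → hit
A → fault, evict V, frames [M, B, X, A]
Page faults: 9.

9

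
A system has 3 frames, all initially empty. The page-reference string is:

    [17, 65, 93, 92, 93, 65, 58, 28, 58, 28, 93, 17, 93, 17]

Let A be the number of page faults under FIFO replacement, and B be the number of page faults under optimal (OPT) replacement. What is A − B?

Under FIFO: F F F F . . F F . . F F . . → 8 faults.
Under OPT: F F F F . . F F . . . F . . → 7 faults.
A − B = 8 − 7 = 1.

1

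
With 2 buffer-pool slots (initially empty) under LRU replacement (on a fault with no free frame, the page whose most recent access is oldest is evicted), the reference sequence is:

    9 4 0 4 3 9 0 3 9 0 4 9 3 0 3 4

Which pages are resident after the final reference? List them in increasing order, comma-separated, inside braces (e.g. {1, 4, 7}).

9 -> fault, frames (9)
4 -> fault, frames (9 4)
0 -> fault, evict 9, frames (4 0)
4 -> hit
3 -> fault, evict 0, frames (4 3)
9 -> fault, evict 4, frames (3 9)
0 -> fault, evict 3, frames (9 0)
3 -> fault, evict 9, frames (0 3)
9 -> fault, evict 0, frames (3 9)
0 -> fault, evict 3, frames (9 0)
4 -> fault, evict 9, frames (0 4)
9 -> fault, evict 0, frames (4 9)
3 -> fault, evict 4, frames (9 3)
0 -> fault, evict 9, frames (3 0)
3 -> hit
4 -> fault, evict 0, frames (3 4)

{3, 4}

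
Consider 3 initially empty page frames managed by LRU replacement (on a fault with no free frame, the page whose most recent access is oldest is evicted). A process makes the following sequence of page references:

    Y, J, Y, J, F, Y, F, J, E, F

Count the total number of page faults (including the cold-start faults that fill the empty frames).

4

Y: miss, frames (Y)
J: miss, frames (Y J)
Y: hit
J: hit
F: miss, frames (Y J F)
Y: hit
F: hit
J: hit
E: miss, evict Y, frames (F J E)
F: hit
Page faults: 4.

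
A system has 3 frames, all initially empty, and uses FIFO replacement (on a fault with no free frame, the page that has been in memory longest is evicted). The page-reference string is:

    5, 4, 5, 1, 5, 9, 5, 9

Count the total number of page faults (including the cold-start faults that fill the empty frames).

5

5: fault, frames {5}
4: fault, frames {5,4}
5: hit
1: fault, frames {5,4,1}
5: hit
9: fault, evict 5, frames {4,1,9}
5: fault, evict 4, frames {1,9,5}
9: hit
Page faults: 5.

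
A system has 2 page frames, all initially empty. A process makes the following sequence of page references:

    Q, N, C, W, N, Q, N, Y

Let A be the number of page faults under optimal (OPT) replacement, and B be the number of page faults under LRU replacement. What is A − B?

-1

Under OPT: F F F F . F . F → 6 faults.
Under LRU: F F F F F F . F → 7 faults.
A − B = 6 − 7 = -1.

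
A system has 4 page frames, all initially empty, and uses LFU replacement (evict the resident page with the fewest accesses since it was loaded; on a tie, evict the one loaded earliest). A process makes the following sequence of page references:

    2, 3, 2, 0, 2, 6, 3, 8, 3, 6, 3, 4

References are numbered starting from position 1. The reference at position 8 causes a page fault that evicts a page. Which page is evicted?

0

pos 1: 2 → fault, frames {2}
pos 2: 3 → fault, frames {2,3}
pos 3: 2 → hit
pos 4: 0 → fault, frames {2,3,0}
pos 5: 2 → hit
pos 6: 6 → fault, frames {2,3,0,6}
pos 7: 3 → hit
pos 8: 8 → fault, evict 0, frames {2,3,6,8}
At position 8, page 0 is evicted.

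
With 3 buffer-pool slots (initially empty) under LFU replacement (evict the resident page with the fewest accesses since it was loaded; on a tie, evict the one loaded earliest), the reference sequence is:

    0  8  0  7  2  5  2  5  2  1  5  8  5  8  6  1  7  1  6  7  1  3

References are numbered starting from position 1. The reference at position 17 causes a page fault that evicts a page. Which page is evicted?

pos 1: 0 -> miss, frames (0)
pos 2: 8 -> miss, frames (0 8)
pos 3: 0 -> hit
pos 4: 7 -> miss, frames (0 8 7)
pos 5: 2 -> miss, evict 8, frames (0 7 2)
pos 6: 5 -> miss, evict 7, frames (0 2 5)
pos 7: 2 -> hit
pos 8: 5 -> hit
pos 9: 2 -> hit
pos 10: 1 -> miss, evict 0, frames (2 5 1)
pos 11: 5 -> hit
pos 12: 8 -> miss, evict 1, frames (2 5 8)
pos 13: 5 -> hit
pos 14: 8 -> hit
pos 15: 6 -> miss, evict 8, frames (2 5 6)
pos 16: 1 -> miss, evict 6, frames (2 5 1)
pos 17: 7 -> miss, evict 1, frames (2 5 7)
At position 17, page 1 is evicted.

1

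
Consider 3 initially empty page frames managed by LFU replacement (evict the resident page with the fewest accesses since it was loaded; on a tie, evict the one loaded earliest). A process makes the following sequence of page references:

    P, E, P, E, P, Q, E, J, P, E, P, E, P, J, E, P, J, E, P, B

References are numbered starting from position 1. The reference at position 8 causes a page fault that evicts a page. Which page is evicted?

pos 1: P -> fault, frames [P]
pos 2: E -> fault, frames [P, E]
pos 3: P -> hit
pos 4: E -> hit
pos 5: P -> hit
pos 6: Q -> fault, frames [P, E, Q]
pos 7: E -> hit
pos 8: J -> fault, evict Q, frames [P, E, J]
At position 8, page Q is evicted.

Q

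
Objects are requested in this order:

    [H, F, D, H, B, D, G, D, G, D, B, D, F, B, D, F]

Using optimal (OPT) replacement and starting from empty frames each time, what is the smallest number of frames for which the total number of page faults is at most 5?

f=1: 16 faults
f=2: 8 faults
f=3: 6 faults
f=4: 5 faults
f=5: 5 faults
Smallest f with faults ≤ 5 is 4.

4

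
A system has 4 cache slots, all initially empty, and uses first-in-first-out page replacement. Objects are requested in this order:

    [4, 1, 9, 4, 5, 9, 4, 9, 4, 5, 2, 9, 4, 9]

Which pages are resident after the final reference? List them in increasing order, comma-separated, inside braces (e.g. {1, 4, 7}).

{2, 4, 5, 9}

4 → miss, frames {4}
1 → miss, frames {4,1}
9 → miss, frames {4,1,9}
4 → hit
5 → miss, frames {4,1,9,5}
9 → hit
4 → hit
9 → hit
4 → hit
5 → hit
2 → miss, evict 4, frames {1,9,5,2}
9 → hit
4 → miss, evict 1, frames {9,5,2,4}
9 → hit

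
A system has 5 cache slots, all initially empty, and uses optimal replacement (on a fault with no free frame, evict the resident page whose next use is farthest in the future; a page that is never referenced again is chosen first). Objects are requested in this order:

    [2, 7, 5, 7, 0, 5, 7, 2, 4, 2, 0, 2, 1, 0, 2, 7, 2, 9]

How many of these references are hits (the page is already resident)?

11

2 → fault, frames [2]
7 → fault, frames [2, 7]
5 → fault, frames [2, 7, 5]
7 → hit
0 → fault, frames [2, 7, 5, 0]
5 → hit
7 → hit
2 → hit
4 → fault, frames [2, 7, 5, 0, 4]
2 → hit
0 → hit
2 → hit
1 → fault, evict 4, frames [2, 7, 5, 0, 1]
0 → hit
2 → hit
7 → hit
2 → hit
9 → fault, evict 1, frames [2, 7, 5, 0, 9]
Hits: 11.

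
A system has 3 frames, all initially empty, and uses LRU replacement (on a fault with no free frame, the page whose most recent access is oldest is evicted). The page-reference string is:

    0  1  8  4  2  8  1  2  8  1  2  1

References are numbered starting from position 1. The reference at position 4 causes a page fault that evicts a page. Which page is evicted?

0

pos 1: 0: fault, frames (0)
pos 2: 1: fault, frames (0 1)
pos 3: 8: fault, frames (0 1 8)
pos 4: 4: fault, evict 0, frames (1 8 4)
At position 4, page 0 is evicted.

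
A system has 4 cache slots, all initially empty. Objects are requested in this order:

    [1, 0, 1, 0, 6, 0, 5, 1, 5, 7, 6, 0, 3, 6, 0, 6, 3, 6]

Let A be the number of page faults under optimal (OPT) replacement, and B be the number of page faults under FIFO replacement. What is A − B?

-2

Under OPT: F F . . F . F . . F . . F . . . . . → 6 faults.
Under FIFO: F F . . F . F . . F . . F . F F . . → 8 faults.
A − B = 6 − 8 = -2.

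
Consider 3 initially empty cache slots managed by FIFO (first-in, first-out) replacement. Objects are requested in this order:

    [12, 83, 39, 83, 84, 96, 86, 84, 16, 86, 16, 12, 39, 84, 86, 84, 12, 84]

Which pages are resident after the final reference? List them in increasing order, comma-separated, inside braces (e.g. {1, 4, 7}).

12: fault, frames {12}
83: fault, frames {12,83}
39: fault, frames {12,83,39}
83: hit
84: fault, evict 12, frames {83,39,84}
96: fault, evict 83, frames {39,84,96}
86: fault, evict 39, frames {84,96,86}
84: hit
16: fault, evict 84, frames {96,86,16}
86: hit
16: hit
12: fault, evict 96, frames {86,16,12}
39: fault, evict 86, frames {16,12,39}
84: fault, evict 16, frames {12,39,84}
86: fault, evict 12, frames {39,84,86}
84: hit
12: fault, evict 39, frames {84,86,12}
84: hit

{12, 84, 86}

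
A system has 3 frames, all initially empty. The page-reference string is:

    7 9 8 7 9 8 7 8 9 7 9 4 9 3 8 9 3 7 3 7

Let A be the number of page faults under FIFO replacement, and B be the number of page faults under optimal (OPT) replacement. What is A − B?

1

Under FIFO: F F F . . . . . . . . F . F . F . F . . → 7 faults.
Under OPT: F F F . . . . . . . . F . F . . . F . . → 6 faults.
A − B = 7 − 6 = 1.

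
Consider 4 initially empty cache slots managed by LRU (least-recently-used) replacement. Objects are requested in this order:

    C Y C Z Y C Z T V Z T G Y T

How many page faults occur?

7

C → fault, frames [C]
Y → fault, frames [C, Y]
C → hit
Z → fault, frames [Y, C, Z]
Y → hit
C → hit
Z → hit
T → fault, frames [Y, C, Z, T]
V → fault, evict Y, frames [C, Z, T, V]
Z → hit
T → hit
G → fault, evict C, frames [V, Z, T, G]
Y → fault, evict V, frames [Z, T, G, Y]
T → hit
Page faults: 7.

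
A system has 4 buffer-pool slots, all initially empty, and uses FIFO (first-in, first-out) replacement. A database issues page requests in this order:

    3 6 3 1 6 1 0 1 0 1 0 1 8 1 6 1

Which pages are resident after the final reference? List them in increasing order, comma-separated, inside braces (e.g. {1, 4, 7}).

3 -> miss, frames [3]
6 -> miss, frames [3, 6]
3 -> hit
1 -> miss, frames [3, 6, 1]
6 -> hit
1 -> hit
0 -> miss, frames [3, 6, 1, 0]
1 -> hit
0 -> hit
1 -> hit
0 -> hit
1 -> hit
8 -> miss, evict 3, frames [6, 1, 0, 8]
1 -> hit
6 -> hit
1 -> hit

{0, 1, 6, 8}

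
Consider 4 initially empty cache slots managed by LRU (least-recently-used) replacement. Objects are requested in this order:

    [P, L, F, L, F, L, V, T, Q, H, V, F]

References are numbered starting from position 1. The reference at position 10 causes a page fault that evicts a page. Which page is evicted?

L

pos 1: P -> fault, frames [P]
pos 2: L -> fault, frames [P, L]
pos 3: F -> fault, frames [P, L, F]
pos 4: L -> hit
pos 5: F -> hit
pos 6: L -> hit
pos 7: V -> fault, frames [P, F, L, V]
pos 8: T -> fault, evict P, frames [F, L, V, T]
pos 9: Q -> fault, evict F, frames [L, V, T, Q]
pos 10: H -> fault, evict L, frames [V, T, Q, H]
At position 10, page L is evicted.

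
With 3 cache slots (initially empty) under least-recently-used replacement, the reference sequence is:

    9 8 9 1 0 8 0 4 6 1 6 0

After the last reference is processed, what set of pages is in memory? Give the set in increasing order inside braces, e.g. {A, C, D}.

{0, 1, 6}

9: miss, frames {9}
8: miss, frames {9,8}
9: hit
1: miss, frames {8,9,1}
0: miss, evict 8, frames {9,1,0}
8: miss, evict 9, frames {1,0,8}
0: hit
4: miss, evict 1, frames {8,0,4}
6: miss, evict 8, frames {0,4,6}
1: miss, evict 0, frames {4,6,1}
6: hit
0: miss, evict 4, frames {1,6,0}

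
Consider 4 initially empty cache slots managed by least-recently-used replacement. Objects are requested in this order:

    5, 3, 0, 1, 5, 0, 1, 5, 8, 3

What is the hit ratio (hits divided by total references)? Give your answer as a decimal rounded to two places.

0.40

5 -> fault, frames {5}
3 -> fault, frames {5,3}
0 -> fault, frames {5,3,0}
1 -> fault, frames {5,3,0,1}
5 -> hit
0 -> hit
1 -> hit
5 -> hit
8 -> fault, evict 3, frames {0,1,5,8}
3 -> fault, evict 0, frames {1,5,8,3}
Hits: 4 of 10 references → 4/10 = 0.4000.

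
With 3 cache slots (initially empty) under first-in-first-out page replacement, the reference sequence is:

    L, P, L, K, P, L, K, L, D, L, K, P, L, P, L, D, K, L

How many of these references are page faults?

7

L -> miss, frames (L)
P -> miss, frames (L P)
L -> hit
K -> miss, frames (L P K)
P -> hit
L -> hit
K -> hit
L -> hit
D -> miss, evict L, frames (P K D)
L -> miss, evict P, frames (K D L)
K -> hit
P -> miss, evict K, frames (D L P)
L -> hit
P -> hit
L -> hit
D -> hit
K -> miss, evict D, frames (L P K)
L -> hit
Page faults: 7.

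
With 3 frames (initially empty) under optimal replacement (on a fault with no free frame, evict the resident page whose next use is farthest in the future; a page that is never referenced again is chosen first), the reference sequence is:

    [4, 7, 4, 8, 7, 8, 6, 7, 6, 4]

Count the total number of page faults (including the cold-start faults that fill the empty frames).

4

4: fault, frames (4)
7: fault, frames (4 7)
4: hit
8: fault, frames (4 7 8)
7: hit
8: hit
6: fault, evict 8, frames (4 7 6)
7: hit
6: hit
4: hit
Page faults: 4.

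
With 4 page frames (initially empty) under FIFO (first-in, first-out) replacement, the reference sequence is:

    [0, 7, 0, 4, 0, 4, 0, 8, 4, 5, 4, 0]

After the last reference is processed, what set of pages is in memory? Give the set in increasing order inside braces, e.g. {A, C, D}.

{0, 4, 5, 8}

0: miss, frames [0]
7: miss, frames [0, 7]
0: hit
4: miss, frames [0, 7, 4]
0: hit
4: hit
0: hit
8: miss, frames [0, 7, 4, 8]
4: hit
5: miss, evict 0, frames [7, 4, 8, 5]
4: hit
0: miss, evict 7, frames [4, 8, 5, 0]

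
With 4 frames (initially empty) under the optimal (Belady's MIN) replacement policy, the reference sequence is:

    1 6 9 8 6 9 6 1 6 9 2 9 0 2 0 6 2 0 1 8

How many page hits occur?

1: fault, frames {1}
6: fault, frames {1,6}
9: fault, frames {1,6,9}
8: fault, frames {1,6,9,8}
6: hit
9: hit
6: hit
1: hit
6: hit
9: hit
2: fault, evict 8, frames {1,6,9,2}
9: hit
0: fault, evict 9, frames {1,6,2,0}
2: hit
0: hit
6: hit
2: hit
0: hit
1: hit
8: fault, evict 0, frames {1,6,2,8}
Hits: 13.

13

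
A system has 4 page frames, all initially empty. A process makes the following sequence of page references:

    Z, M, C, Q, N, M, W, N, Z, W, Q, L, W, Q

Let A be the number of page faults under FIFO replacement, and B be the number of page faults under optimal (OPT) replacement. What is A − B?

Under FIFO: F F F F F . F . F . . F . F → 9 faults.
Under OPT: F F F F F . F . . . . F . . → 7 faults.
A − B = 9 − 7 = 2.

2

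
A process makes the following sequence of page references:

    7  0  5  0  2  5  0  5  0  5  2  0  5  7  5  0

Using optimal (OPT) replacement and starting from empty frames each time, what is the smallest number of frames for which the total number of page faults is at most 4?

4

f=1: 16 faults
f=2: 9 faults
f=3: 5 faults
f=4: 4 faults
Smallest f with faults ≤ 4 is 4.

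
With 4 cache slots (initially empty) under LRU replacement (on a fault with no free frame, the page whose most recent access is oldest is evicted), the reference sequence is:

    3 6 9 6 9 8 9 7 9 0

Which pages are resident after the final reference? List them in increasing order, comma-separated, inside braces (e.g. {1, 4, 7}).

{0, 7, 8, 9}

3 -> miss, frames (3)
6 -> miss, frames (3 6)
9 -> miss, frames (3 6 9)
6 -> hit
9 -> hit
8 -> miss, frames (3 6 9 8)
9 -> hit
7 -> miss, evict 3, frames (6 8 9 7)
9 -> hit
0 -> miss, evict 6, frames (8 7 9 0)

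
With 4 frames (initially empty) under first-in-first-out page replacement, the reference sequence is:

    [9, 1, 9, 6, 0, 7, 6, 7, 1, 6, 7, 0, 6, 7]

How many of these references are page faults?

9: fault, frames [9]
1: fault, frames [9, 1]
9: hit
6: fault, frames [9, 1, 6]
0: fault, frames [9, 1, 6, 0]
7: fault, evict 9, frames [1, 6, 0, 7]
6: hit
7: hit
1: hit
6: hit
7: hit
0: hit
6: hit
7: hit
Page faults: 5.

5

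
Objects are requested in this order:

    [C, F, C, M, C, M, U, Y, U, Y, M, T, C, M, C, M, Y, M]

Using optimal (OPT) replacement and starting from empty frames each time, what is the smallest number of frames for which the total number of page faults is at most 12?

f=1: 18 faults
f=2: 9 faults
f=3: 7 faults
f=4: 6 faults
f=5: 6 faults
f=6: 6 faults
Smallest f with faults ≤ 12 is 2.

2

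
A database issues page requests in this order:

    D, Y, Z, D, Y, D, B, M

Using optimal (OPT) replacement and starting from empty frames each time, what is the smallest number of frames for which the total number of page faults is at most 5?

3

f=1: 8 faults
f=2: 6 faults
f=3: 5 faults
f=4: 5 faults
f=5: 5 faults
Smallest f with faults ≤ 5 is 3.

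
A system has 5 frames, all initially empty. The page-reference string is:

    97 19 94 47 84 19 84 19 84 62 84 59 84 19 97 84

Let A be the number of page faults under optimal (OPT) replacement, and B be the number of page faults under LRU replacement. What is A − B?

Under OPT: F F F F F . . . . F . F . . . . → 7 faults.
Under LRU: F F F F F . . . . F . F . . F . → 8 faults.
A − B = 7 − 8 = -1.

-1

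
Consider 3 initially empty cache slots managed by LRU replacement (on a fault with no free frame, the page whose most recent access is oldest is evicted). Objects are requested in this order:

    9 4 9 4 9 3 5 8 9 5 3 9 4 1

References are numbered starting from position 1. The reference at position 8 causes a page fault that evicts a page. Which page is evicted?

pos 1: 9: fault, frames [9]
pos 2: 4: fault, frames [9, 4]
pos 3: 9: hit
pos 4: 4: hit
pos 5: 9: hit
pos 6: 3: fault, frames [4, 9, 3]
pos 7: 5: fault, evict 4, frames [9, 3, 5]
pos 8: 8: fault, evict 9, frames [3, 5, 8]
At position 8, page 9 is evicted.

9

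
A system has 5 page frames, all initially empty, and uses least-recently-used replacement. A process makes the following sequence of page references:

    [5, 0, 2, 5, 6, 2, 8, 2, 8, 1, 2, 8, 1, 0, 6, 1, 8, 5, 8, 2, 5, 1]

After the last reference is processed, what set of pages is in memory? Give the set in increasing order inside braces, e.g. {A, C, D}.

{1, 2, 5, 6, 8}

5 → miss, frames {5}
0 → miss, frames {5,0}
2 → miss, frames {5,0,2}
5 → hit
6 → miss, frames {0,2,5,6}
2 → hit
8 → miss, frames {0,5,6,2,8}
2 → hit
8 → hit
1 → miss, evict 0, frames {5,6,2,8,1}
2 → hit
8 → hit
1 → hit
0 → miss, evict 5, frames {6,2,8,1,0}
6 → hit
1 → hit
8 → hit
5 → miss, evict 2, frames {0,6,1,8,5}
8 → hit
2 → miss, evict 0, frames {6,1,5,8,2}
5 → hit
1 → hit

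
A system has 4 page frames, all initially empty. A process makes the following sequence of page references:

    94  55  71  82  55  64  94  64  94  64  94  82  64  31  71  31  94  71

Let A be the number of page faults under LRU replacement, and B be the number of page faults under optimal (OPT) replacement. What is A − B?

Under LRU: F F F F . F F . . . . . . F F . F . → 9 faults.
Under OPT: F F F F . F . . . . . . . F . . . . → 6 faults.
A − B = 9 − 6 = 3.

3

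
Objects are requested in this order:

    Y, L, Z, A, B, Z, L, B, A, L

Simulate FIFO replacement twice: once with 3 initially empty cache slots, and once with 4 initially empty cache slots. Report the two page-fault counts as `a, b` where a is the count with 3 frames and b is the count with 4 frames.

3 frames: F F F F F . F . . . → 6 faults.
4 frames: F F F F F . . . . . → 5 faults.
5 < 6: adding a frame reduced faults, as is typical.

6, 5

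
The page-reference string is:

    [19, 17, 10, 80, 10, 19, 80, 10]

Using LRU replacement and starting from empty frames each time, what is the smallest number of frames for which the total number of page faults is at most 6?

f=1: 8 faults
f=2: 7 faults
f=3: 5 faults
f=4: 4 faults
Smallest f with faults ≤ 6 is 3.

3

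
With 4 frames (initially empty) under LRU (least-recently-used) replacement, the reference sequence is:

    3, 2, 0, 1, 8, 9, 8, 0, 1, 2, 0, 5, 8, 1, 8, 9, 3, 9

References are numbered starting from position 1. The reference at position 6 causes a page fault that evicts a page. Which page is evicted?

pos 1: 3 -> miss, frames [3]
pos 2: 2 -> miss, frames [3, 2]
pos 3: 0 -> miss, frames [3, 2, 0]
pos 4: 1 -> miss, frames [3, 2, 0, 1]
pos 5: 8 -> miss, evict 3, frames [2, 0, 1, 8]
pos 6: 9 -> miss, evict 2, frames [0, 1, 8, 9]
At position 6, page 2 is evicted.

2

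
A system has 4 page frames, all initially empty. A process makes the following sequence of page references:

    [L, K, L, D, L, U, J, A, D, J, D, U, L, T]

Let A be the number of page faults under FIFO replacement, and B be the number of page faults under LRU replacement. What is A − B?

Under FIFO: F F . F . F F F . . . . F F → 8 faults.
Under LRU: F F . F . F F F F . . . F F → 9 faults.
A − B = 8 − 9 = -1.

-1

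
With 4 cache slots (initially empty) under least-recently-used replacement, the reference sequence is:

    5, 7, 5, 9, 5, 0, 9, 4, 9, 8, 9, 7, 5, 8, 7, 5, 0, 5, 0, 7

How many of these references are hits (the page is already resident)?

5: miss, frames [5]
7: miss, frames [5, 7]
5: hit
9: miss, frames [7, 5, 9]
5: hit
0: miss, frames [7, 9, 5, 0]
9: hit
4: miss, evict 7, frames [5, 0, 9, 4]
9: hit
8: miss, evict 5, frames [0, 4, 9, 8]
9: hit
7: miss, evict 0, frames [4, 8, 9, 7]
5: miss, evict 4, frames [8, 9, 7, 5]
8: hit
7: hit
5: hit
0: miss, evict 9, frames [8, 7, 5, 0]
5: hit
0: hit
7: hit
Hits: 11.

11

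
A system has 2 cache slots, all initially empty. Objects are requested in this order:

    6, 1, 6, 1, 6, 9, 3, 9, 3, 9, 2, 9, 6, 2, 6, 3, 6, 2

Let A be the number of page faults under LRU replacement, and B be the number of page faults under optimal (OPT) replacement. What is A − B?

Under LRU: F F . . . F F . . . F . F F . F . F → 9 faults.
Under OPT: F F . . . F F . . . F . F . . F . F → 8 faults.
A − B = 9 − 8 = 1.

1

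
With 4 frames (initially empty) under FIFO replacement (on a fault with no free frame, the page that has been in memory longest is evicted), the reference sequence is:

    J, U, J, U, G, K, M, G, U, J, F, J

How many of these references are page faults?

J -> fault, frames (J)
U -> fault, frames (J U)
J -> hit
U -> hit
G -> fault, frames (J U G)
K -> fault, frames (J U G K)
M -> fault, evict J, frames (U G K M)
G -> hit
U -> hit
J -> fault, evict U, frames (G K M J)
F -> fault, evict G, frames (K M J F)
J -> hit
Page faults: 7.

7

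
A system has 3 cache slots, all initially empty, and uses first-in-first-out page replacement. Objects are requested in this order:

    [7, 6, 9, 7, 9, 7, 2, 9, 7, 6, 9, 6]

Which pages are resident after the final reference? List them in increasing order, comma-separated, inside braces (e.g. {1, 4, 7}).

{6, 7, 9}

7: fault, frames [7]
6: fault, frames [7, 6]
9: fault, frames [7, 6, 9]
7: hit
9: hit
7: hit
2: fault, evict 7, frames [6, 9, 2]
9: hit
7: fault, evict 6, frames [9, 2, 7]
6: fault, evict 9, frames [2, 7, 6]
9: fault, evict 2, frames [7, 6, 9]
6: hit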